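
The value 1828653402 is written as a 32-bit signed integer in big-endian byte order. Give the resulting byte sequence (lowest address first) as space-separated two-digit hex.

1828653402 in hexadecimal, padded to 32 bits, is 0x6CFF095A.
Split into bytes (most-significant first): 6C FF 09 5A.
Big-endian stores the most-significant byte at the lowest address.
So the memory order matches the most-significant-first order: 6C FF 09 5A.

6C FF 09 5A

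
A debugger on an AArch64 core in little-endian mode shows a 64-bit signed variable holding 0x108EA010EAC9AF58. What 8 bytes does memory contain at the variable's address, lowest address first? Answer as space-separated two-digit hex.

58 AF C9 EA 10 A0 8E 10

Split into bytes (most-significant first): 10 8E A0 10 EA C9 AF 58.
Little-endian stores the least-significant byte at the lowest address.
So at ascending addresses the bytes are 58 AF C9 EA 10 A0 8E 10.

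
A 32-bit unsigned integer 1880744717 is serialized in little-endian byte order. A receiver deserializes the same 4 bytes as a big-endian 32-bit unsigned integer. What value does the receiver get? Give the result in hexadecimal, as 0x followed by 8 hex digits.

1880744717 in 32-bit hexadecimal is 0x7019E30D.
Stored little-endian, the bytes at ascending addresses are 0D E3 19 70.
Read back as big-endian, the last byte is least significant, giving 0x0DE31970.

0x0DE31970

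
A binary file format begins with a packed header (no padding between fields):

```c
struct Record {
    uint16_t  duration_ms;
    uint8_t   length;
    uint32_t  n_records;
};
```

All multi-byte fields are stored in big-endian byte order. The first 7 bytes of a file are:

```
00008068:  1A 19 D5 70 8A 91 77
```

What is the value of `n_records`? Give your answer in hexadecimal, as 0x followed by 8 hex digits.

0x708A9177

`n_records` follows `duration_ms` (2 B), `length` (1 B), so it starts at offset 2 + 1 = 3 and occupies 4 bytes.
Bytes at offsets 3..6: 70 8A 91 77.
Big-endian stores the most-significant byte at the lowest address.
The bytes are already most-significant first: 0x708A9177.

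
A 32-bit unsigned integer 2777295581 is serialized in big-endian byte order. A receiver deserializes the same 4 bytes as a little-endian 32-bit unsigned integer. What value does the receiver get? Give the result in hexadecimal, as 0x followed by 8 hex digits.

0xDD2A8AA5

2777295581 in 32-bit hexadecimal is 0xA58A2ADD.
Stored big-endian, the bytes at ascending addresses are A5 8A 2A DD.
Read back as little-endian, the first byte is least significant, giving 0xDD2A8AA5.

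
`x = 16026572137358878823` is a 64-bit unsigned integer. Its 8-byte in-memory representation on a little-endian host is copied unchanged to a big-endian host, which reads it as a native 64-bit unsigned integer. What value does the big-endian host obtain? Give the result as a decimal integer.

16026572137358878823 in 64-bit hexadecimal is 0xDE69D2724E72E867.
Stored little-endian, the bytes at ascending addresses are 67 E8 72 4E 72 D2 69 DE.
Read back as big-endian, the last byte is least significant, giving 0x67E8724E72D269DE.
0x67E8724E72D269DE = 7487360061762857438.

7487360061762857438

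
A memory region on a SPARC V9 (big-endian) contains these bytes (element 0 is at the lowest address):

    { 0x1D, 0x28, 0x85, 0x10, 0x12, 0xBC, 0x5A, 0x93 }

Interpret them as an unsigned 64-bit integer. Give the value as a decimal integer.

In big-endian order the high byte comes first in memory.
The bytes are already most-significant first: 0x1D28851012BC5A93.
0x1D28851012BC5A93 = 2101075530248641171.

2101075530248641171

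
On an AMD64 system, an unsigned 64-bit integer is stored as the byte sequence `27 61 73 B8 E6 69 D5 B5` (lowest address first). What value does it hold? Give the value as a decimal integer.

13102495130562289959

In little-endian order the low byte comes first in memory.
Reassemble most-significant byte first: B5 D5 69 E6 B8 73 61 27 → 0xB5D569E6B8736127.
0xB5D569E6B8736127 = 13102495130562289959.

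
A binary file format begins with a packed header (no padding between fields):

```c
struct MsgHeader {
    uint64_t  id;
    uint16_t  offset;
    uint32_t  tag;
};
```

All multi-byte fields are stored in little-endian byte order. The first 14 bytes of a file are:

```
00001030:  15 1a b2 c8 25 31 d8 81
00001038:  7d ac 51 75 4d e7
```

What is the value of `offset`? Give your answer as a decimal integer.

`offset` follows `id` (8 bytes), so it starts at byte offset 8 and occupies 2 bytes.
Bytes at offsets 8..9: 7D AC.
Little-endian: lowest address holds the least-significant byte.
Reassemble most-significant byte first: AC 7D → 0xAC7D.
0xAC7D = 44157.

44157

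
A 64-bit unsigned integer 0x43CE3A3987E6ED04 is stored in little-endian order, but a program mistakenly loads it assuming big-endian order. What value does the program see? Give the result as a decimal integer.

Stored little-endian, the bytes at ascending addresses are 04 ED E6 87 39 3A CE 43.
Read back as big-endian, the last byte is least significant, giving 0x04EDE687393ACE43.
0x04EDE687393ACE43 = 355193414087265859.

355193414087265859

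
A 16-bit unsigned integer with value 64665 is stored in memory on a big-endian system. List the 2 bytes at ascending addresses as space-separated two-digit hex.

FC 99

64665 in hexadecimal, padded to 16 bits, is 0xFC99.
Split into bytes (most-significant first): FC 99.
Big-endian stores the most-significant byte at the lowest address.
So the memory order matches the most-significant-first order: FC 99.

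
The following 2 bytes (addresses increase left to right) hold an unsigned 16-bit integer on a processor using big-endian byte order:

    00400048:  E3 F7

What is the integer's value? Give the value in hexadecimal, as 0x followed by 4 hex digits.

Big-endian stores the most-significant byte at the lowest address.
The bytes are already most-significant first: 0xE3F7.

0xE3F7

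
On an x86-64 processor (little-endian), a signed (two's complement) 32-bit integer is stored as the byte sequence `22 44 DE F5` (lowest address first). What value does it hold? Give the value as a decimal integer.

-169982942

Little-endian stores the least-significant byte at the lowest address.
Reassemble most-significant byte first: F5 DE 44 22 → 0xF5DE4422.
Top bit is set, so as a signed 32-bit value this is 0xF5DE4422 − 2^32 = -169982942.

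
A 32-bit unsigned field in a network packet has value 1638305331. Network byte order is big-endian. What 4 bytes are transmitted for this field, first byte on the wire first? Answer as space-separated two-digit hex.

1638305331 in hexadecimal, padded to 32 bits, is 0x61A68E33.
Split into bytes (most-significant first): 61 A6 8E 33.
Big-endian: lowest address holds the most-significant byte.
So the memory order matches the most-significant-first order: 61 A6 8E 33.

61 A6 8E 33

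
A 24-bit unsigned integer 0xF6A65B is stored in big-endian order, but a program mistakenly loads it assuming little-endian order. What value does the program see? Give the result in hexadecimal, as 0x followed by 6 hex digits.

Stored big-endian, the bytes at ascending addresses are F6 A6 5B.
Read back as little-endian, the first byte is least significant, giving 0x5BA6F6.

0x5BA6F6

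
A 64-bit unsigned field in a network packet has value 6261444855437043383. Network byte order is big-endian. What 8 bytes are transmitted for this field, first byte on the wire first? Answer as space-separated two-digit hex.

56 E5 1E EB E5 05 A6 B7

6261444855437043383 in hexadecimal, padded to 64 bits, is 0x56E51EEBE505A6B7.
Split into bytes (most-significant first): 56 E5 1E EB E5 05 A6 B7.
Big-endian: lowest address holds the most-significant byte.
So the memory order matches the most-significant-first order: 56 E5 1E EB E5 05 A6 B7.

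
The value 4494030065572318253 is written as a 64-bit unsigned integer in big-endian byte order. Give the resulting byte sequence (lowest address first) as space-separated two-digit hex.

4494030065572318253 in hexadecimal, padded to 64 bits, is 0x3E5E0088C45D0C2D.
Split into bytes (most-significant first): 3E 5E 00 88 C4 5D 0C 2D.
Big-endian: lowest address holds the most-significant byte.
So the memory order matches the most-significant-first order: 3E 5E 00 88 C4 5D 0C 2D.

3E 5E 00 88 C4 5D 0C 2D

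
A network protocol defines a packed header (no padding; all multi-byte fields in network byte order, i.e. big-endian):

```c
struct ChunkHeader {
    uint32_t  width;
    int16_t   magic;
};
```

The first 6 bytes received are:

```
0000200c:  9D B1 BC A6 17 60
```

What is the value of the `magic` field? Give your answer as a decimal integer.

5984

`magic` follows `width` (4 bytes), so it starts at byte offset 4 and occupies 2 bytes.
Bytes at offsets 4..5: 17 60.
Big-endian stores the most-significant byte at the lowest address.
The bytes are already most-significant first: 0x1760.
0x1760 = 5984.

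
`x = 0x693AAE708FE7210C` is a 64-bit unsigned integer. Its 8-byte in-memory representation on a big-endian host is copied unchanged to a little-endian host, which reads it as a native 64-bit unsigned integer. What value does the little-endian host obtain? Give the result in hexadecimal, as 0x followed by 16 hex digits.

0x0C21E78F70AE3A69

Stored big-endian, the bytes at ascending addresses are 69 3A AE 70 8F E7 21 0C.
Read back as little-endian, the first byte is least significant, giving 0x0C21E78F70AE3A69.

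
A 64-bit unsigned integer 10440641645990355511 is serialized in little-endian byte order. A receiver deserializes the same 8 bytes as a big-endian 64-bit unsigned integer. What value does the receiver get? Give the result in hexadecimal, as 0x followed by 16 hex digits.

0x37A26798429CE490

10440641645990355511 in 64-bit hexadecimal is 0x90E49C429867A237.
Stored little-endian, the bytes at ascending addresses are 37 A2 67 98 42 9C E4 90.
Read back as big-endian, the last byte is least significant, giving 0x37A26798429CE490.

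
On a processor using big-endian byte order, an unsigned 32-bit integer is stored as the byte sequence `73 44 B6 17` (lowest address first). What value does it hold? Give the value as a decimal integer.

1933882903

Big-endian stores the most-significant byte at the lowest address.
The bytes are already most-significant first: 0x7344B617.
0x7344B617 = 1933882903.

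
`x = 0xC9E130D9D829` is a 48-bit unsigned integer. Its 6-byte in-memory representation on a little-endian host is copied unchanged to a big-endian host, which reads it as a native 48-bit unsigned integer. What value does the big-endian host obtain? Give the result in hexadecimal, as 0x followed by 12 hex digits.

Stored little-endian, the bytes at ascending addresses are 29 D8 D9 30 E1 C9.
Read back as big-endian, the last byte is least significant, giving 0x29D8D930E1C9.

0x29D8D930E1C9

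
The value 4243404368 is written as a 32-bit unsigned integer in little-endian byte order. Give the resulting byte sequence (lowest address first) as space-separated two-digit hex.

50 36 ED FC

4243404368 in hexadecimal, padded to 32 bits, is 0xFCED3650.
Split into bytes (most-significant first): FC ED 36 50.
Little-endian stores the least-significant byte at the lowest address.
So at ascending addresses the bytes are 50 36 ED FC.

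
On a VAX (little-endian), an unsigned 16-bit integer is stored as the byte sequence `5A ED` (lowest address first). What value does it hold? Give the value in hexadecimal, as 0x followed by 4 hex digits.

0xED5A

Little-endian stores the least-significant byte at the lowest address.
Reassemble most-significant byte first: ED 5A → 0xED5A.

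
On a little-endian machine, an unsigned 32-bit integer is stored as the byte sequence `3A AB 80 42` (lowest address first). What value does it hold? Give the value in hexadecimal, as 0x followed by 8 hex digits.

In little-endian order the low byte comes first in memory.
Reassemble most-significant byte first: 42 80 AB 3A → 0x4280AB3A.

0x4280AB3A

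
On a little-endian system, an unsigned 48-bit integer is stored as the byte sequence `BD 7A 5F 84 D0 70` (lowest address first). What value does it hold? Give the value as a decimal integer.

Little-endian stores the least-significant byte at the lowest address.
Reassemble most-significant byte first: 70 D0 84 5F 7A BD → 0x70D0845F7ABD.
0x70D0845F7ABD = 124040876358333.

124040876358333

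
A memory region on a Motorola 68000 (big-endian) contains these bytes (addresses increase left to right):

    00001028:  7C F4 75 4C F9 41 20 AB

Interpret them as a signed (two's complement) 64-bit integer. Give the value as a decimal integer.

9003950528480223403

Big-endian stores the most-significant byte at the lowest address.
The bytes are already most-significant first: 0x7CF4754CF94120AB.
0x7CF4754CF94120AB = 9003950528480223403.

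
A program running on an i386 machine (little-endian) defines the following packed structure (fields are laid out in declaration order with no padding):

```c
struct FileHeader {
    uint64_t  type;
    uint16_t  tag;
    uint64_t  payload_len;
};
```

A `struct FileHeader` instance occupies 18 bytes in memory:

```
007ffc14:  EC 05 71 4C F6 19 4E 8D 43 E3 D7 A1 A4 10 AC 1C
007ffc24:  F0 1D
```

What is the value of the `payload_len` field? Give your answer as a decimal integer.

2157255746849645015

`payload_len` follows `type` (8 B), `tag` (2 B), so it starts at offset 8 + 2 = 10 and occupies 8 bytes.
Bytes at offsets 10..17: D7 A1 A4 10 AC 1C F0 1D.
In little-endian order the low byte comes first in memory.
Reassemble most-significant byte first: 1D F0 1C AC 10 A4 A1 D7 → 0x1DF01CAC10A4A1D7.
0x1DF01CAC10A4A1D7 = 2157255746849645015.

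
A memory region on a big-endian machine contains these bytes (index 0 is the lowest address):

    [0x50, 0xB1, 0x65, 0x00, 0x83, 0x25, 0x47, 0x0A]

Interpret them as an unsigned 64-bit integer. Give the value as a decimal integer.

In big-endian order the high byte comes first in memory.
The bytes are already most-significant first: 0x50B165008325470A.
0x50B165008325470A = 5814539646786684682.

5814539646786684682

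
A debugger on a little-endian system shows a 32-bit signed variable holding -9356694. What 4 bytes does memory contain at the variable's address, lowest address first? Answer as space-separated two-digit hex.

6A 3A 71 FF

Two's complement of -9356694 in 32 bits: 9356694 = 0x008EC596; invert → 0xFF713A69; add 1 → 0xFF713A6A.
Split into bytes (most-significant first): FF 71 3A 6A.
Little-endian: lowest address holds the least-significant byte.
So at ascending addresses the bytes are 6A 3A 71 FF.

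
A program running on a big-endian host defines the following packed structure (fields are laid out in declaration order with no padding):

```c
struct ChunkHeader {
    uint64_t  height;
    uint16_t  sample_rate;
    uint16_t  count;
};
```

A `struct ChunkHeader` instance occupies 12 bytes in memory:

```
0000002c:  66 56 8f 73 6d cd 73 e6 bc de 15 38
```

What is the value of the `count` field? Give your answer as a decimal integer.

5432

`count` follows `height` (8 B), `sample_rate` (2 B), so it starts at offset 8 + 2 = 10 and occupies 2 bytes.
Bytes at offsets 10..11: 15 38.
Big-endian stores the most-significant byte at the lowest address.
The bytes are already most-significant first: 0x1538.
0x1538 = 5432.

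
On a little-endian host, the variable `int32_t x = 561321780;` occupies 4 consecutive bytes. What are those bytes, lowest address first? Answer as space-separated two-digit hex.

34 17 75 21

561321780 in hexadecimal, padded to 32 bits, is 0x21751734.
Split into bytes (most-significant first): 21 75 17 34.
Little-endian: lowest address holds the least-significant byte.
So at ascending addresses the bytes are 34 17 75 21.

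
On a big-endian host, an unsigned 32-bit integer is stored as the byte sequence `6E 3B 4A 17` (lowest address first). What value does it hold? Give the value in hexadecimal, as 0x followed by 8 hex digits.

0x6E3B4A17

In big-endian order the high byte comes first in memory.
The bytes are already most-significant first: 0x6E3B4A17.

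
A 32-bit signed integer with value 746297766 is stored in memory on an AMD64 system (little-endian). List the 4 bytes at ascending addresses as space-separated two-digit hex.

746297766 in hexadecimal, padded to 32 bits, is 0x2C7B99A6.
Split into bytes (most-significant first): 2C 7B 99 A6.
Little-endian stores the least-significant byte at the lowest address.
So at ascending addresses the bytes are A6 99 7B 2C.

A6 99 7B 2C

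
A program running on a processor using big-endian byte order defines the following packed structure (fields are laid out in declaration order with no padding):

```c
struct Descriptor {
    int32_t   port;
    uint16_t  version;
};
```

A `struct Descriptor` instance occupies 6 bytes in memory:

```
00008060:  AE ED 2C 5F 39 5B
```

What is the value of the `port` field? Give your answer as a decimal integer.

-1360188321

`port` is the first field, at byte offset 0, occupying 4 bytes.
Bytes at offsets 0..3: AE ED 2C 5F.
Big-endian stores the most-significant byte at the lowest address.
The bytes are already most-significant first: 0xAEED2C5F.
Top bit is set, so as a signed 32-bit value this is 0xAEED2C5F − 2^32 = -1360188321.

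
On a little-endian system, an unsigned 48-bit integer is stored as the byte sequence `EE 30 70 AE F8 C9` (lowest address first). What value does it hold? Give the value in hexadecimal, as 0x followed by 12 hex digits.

0xC9F8AE7030EE

In little-endian order the low byte comes first in memory.
Reassemble most-significant byte first: C9 F8 AE 70 30 EE → 0xC9F8AE7030EE.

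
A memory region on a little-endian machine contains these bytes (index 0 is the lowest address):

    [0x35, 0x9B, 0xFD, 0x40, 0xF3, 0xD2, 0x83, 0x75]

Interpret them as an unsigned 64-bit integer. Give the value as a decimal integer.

8467843666595912501

Little-endian stores the least-significant byte at the lowest address.
Reassemble most-significant byte first: 75 83 D2 F3 40 FD 9B 35 → 0x7583D2F340FD9B35.
0x7583D2F340FD9B35 = 8467843666595912501.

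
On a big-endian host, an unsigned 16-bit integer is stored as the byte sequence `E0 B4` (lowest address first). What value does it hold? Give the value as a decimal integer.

In big-endian order the high byte comes first in memory.
The bytes are already most-significant first: 0xE0B4.
0xE0B4 = 57524.

57524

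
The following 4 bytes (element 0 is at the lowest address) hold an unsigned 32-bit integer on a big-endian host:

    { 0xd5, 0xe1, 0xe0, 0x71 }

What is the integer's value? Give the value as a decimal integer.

3588350065

Big-endian: lowest address holds the most-significant byte.
The bytes are already most-significant first: 0xD5E1E071.
0xD5E1E071 = 3588350065.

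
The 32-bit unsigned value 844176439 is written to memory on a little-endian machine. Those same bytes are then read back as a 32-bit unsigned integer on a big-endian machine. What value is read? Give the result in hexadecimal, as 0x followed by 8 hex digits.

844176439 in 32-bit hexadecimal is 0x32511C37.
Stored little-endian, the bytes at ascending addresses are 37 1C 51 32.
Read back as big-endian, the last byte is least significant, giving 0x371C5132.

0x371C5132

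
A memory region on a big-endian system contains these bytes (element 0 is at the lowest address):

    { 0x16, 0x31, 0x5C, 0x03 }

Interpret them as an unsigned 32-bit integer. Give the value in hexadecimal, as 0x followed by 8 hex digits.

0x16315C03

Big-endian stores the most-significant byte at the lowest address.
The bytes are already most-significant first: 0x16315C03.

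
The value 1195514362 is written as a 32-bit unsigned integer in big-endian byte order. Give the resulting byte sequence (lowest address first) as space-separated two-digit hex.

47 42 19 FA

1195514362 in hexadecimal, padded to 32 bits, is 0x474219FA.
Split into bytes (most-significant first): 47 42 19 FA.
Big-endian stores the most-significant byte at the lowest address.
So the memory order matches the most-significant-first order: 47 42 19 FA.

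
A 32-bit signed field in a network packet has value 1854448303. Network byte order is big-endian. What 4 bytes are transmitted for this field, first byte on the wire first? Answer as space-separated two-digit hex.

6E 88 A2 AF

1854448303 in hexadecimal, padded to 32 bits, is 0x6E88A2AF.
Split into bytes (most-significant first): 6E 88 A2 AF.
Big-endian stores the most-significant byte at the lowest address.
So the memory order matches the most-significant-first order: 6E 88 A2 AF.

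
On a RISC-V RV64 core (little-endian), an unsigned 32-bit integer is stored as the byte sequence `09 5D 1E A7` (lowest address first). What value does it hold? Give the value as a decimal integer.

Little-endian: lowest address holds the least-significant byte.
Reassemble most-significant byte first: A7 1E 5D 09 → 0xA71E5D09.
0xA71E5D09 = 2803784969.

2803784969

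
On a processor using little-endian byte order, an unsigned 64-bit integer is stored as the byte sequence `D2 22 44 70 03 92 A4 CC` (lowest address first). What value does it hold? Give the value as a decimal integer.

14746071623383917266

In little-endian order the low byte comes first in memory.
Reassemble most-significant byte first: CC A4 92 03 70 44 22 D2 → 0xCCA49203704422D2.
0xCCA49203704422D2 = 14746071623383917266.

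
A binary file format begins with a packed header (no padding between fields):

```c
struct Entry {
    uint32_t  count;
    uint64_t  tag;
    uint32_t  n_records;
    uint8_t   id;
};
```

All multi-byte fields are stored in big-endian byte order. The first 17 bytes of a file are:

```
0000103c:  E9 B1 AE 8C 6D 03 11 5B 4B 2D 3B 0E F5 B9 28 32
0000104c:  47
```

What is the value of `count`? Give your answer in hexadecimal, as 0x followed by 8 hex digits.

`count` is the first field, at byte offset 0, occupying 4 bytes.
Bytes at offsets 0..3: E9 B1 AE 8C.
Big-endian stores the most-significant byte at the lowest address.
The bytes are already most-significant first: 0xE9B1AE8C.

0xE9B1AE8C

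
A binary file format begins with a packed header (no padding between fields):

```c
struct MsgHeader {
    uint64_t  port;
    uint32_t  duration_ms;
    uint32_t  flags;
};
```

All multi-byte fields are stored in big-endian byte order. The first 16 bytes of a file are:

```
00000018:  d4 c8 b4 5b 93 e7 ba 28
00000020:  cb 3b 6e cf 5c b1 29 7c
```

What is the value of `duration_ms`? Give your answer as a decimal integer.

3409669839

`duration_ms` follows `port` (8 bytes), so it starts at byte offset 8 and occupies 4 bytes.
Bytes at offsets 8..11: CB 3B 6E CF.
Big-endian: lowest address holds the most-significant byte.
The bytes are already most-significant first: 0xCB3B6ECF.
0xCB3B6ECF = 3409669839.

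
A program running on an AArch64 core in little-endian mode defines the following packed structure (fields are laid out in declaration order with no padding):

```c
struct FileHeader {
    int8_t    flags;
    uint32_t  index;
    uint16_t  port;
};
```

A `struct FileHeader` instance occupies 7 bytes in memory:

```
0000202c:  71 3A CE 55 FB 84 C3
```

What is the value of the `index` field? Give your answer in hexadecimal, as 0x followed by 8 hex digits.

0xFB55CE3A

`index` follows `flags` (1 byte), so it starts at byte offset 1 and occupies 4 bytes.
Bytes at offsets 1..4: 3A CE 55 FB.
Little-endian stores the least-significant byte at the lowest address.
Reassemble most-significant byte first: FB 55 CE 3A → 0xFB55CE3A.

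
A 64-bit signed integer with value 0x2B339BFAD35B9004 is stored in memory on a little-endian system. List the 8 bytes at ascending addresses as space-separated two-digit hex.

04 90 5B D3 FA 9B 33 2B

Split into bytes (most-significant first): 2B 33 9B FA D3 5B 90 04.
In little-endian order the low byte comes first in memory.
So at ascending addresses the bytes are 04 90 5B D3 FA 9B 33 2B.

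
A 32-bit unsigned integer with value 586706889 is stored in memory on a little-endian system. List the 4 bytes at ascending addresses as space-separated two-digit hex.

C9 6F F8 22

586706889 in hexadecimal, padded to 32 bits, is 0x22F86FC9.
Split into bytes (most-significant first): 22 F8 6F C9.
Little-endian stores the least-significant byte at the lowest address.
So at ascending addresses the bytes are C9 6F F8 22.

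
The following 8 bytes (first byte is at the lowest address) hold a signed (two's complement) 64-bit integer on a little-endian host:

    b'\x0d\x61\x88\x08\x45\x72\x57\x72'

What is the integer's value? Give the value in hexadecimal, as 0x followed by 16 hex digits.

In little-endian order the low byte comes first in memory.
Reassemble most-significant byte first: 72 57 72 45 08 88 61 0D → 0x725772450888610D.

0x725772450888610D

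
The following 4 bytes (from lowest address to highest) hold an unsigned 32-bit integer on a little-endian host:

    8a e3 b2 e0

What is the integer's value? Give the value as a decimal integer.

Little-endian: lowest address holds the least-significant byte.
Reassemble most-significant byte first: E0 B2 E3 8A → 0xE0B2E38A.
0xE0B2E38A = 3769820042.

3769820042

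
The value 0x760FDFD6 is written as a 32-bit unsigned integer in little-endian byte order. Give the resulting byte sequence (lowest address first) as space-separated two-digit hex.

Split into bytes (most-significant first): 76 0F DF D6.
Little-endian: lowest address holds the least-significant byte.
So at ascending addresses the bytes are D6 DF 0F 76.

D6 DF 0F 76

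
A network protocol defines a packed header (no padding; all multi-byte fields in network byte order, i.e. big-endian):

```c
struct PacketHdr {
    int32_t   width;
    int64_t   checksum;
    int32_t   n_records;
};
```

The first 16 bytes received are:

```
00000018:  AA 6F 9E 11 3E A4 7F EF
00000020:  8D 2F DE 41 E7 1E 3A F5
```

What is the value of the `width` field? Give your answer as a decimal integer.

`width` is the first field, at byte offset 0, occupying 4 bytes.
Bytes at offsets 0..3: AA 6F 9E 11.
Big-endian: lowest address holds the most-significant byte.
The bytes are already most-significant first: 0xAA6F9E11.
Top bit is set, so as a signed 32-bit value this is 0xAA6F9E11 − 2^32 = -1435525615.

-1435525615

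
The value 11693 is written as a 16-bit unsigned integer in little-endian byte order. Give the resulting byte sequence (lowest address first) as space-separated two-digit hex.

AD 2D

11693 in hexadecimal, padded to 16 bits, is 0x2DAD.
Split into bytes (most-significant first): 2D AD.
In little-endian order the low byte comes first in memory.
So at ascending addresses the bytes are AD 2D.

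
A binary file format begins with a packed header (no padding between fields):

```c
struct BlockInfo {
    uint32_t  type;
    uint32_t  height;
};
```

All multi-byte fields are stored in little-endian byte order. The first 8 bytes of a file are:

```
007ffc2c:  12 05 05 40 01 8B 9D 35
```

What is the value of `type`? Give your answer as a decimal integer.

`type` is the first field, at byte offset 0, occupying 4 bytes.
Bytes at offsets 0..3: 12 05 05 40.
Little-endian: lowest address holds the least-significant byte.
Reassemble most-significant byte first: 40 05 05 12 → 0x40050512.
0x40050512 = 1074070802.

1074070802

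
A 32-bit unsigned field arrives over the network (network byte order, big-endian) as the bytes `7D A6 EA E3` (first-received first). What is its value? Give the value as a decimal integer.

Big-endian: lowest address holds the most-significant byte.
The bytes are already most-significant first: 0x7DA6EAE3.
0x7DA6EAE3 = 2108091107.

2108091107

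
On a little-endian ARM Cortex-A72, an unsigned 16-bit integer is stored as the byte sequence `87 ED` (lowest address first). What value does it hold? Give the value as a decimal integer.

Little-endian: lowest address holds the least-significant byte.
Reassemble most-significant byte first: ED 87 → 0xED87.
0xED87 = 60807.

60807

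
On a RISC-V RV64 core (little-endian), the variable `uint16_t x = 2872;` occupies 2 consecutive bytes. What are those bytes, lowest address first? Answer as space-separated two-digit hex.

38 0B

2872 in hexadecimal, padded to 16 bits, is 0x0B38.
Split into bytes (most-significant first): 0B 38.
In little-endian order the low byte comes first in memory.
So at ascending addresses the bytes are 38 0B.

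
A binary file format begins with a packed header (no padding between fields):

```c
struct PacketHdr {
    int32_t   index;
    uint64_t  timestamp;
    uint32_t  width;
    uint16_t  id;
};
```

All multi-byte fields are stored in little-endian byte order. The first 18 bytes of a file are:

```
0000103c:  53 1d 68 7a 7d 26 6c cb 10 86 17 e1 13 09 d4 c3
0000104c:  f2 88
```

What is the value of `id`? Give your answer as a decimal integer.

35058

`id` follows `index` (4 B), `timestamp` (8 B), `width` (4 B), so it starts at offset 4 + 8 + 4 = 16 and occupies 2 bytes.
Bytes at offsets 16..17: F2 88.
Little-endian: lowest address holds the least-significant byte.
Reassemble most-significant byte first: 88 F2 → 0x88F2.
0x88F2 = 35058.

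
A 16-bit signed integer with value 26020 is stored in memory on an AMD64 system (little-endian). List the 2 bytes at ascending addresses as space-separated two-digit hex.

A4 65

26020 in hexadecimal, padded to 16 bits, is 0x65A4.
Split into bytes (most-significant first): 65 A4.
Little-endian: lowest address holds the least-significant byte.
So at ascending addresses the bytes are A4 65.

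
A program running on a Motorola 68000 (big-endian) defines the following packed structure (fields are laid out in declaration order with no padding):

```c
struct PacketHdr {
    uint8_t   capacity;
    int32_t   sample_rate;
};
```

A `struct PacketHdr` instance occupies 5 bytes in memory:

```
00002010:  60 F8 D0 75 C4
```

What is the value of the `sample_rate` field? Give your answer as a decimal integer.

`sample_rate` follows `capacity` (1 byte), so it starts at byte offset 1 and occupies 4 bytes.
Bytes at offsets 1..4: F8 D0 75 C4.
Big-endian stores the most-significant byte at the lowest address.
The bytes are already most-significant first: 0xF8D075C4.
Top bit is set, so as a signed 32-bit value this is 0xF8D075C4 − 2^32 = -120556092.

-120556092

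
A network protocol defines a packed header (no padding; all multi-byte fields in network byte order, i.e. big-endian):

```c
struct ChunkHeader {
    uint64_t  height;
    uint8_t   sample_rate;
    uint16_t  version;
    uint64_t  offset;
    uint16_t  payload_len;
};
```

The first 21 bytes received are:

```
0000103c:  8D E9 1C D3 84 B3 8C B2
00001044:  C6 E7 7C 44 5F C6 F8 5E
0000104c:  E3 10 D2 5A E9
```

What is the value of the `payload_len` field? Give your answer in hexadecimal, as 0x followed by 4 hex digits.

`payload_len` follows `height` (8 B), `sample_rate` (1 B), `version` (2 B), `offset` (8 B), so it starts at offset 8 + 1 + 2 + 8 = 19 and occupies 2 bytes.
Bytes at offsets 19..20: 5A E9.
Big-endian stores the most-significant byte at the lowest address.
The bytes are already most-significant first: 0x5AE9.

0x5AE9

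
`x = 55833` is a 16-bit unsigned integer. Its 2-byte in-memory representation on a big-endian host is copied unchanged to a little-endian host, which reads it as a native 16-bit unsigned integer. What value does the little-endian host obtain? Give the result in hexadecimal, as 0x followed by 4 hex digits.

0x19DA

55833 in 16-bit hexadecimal is 0xDA19.
Stored big-endian, the bytes at ascending addresses are DA 19.
Read back as little-endian, the first byte is least significant, giving 0x19DA.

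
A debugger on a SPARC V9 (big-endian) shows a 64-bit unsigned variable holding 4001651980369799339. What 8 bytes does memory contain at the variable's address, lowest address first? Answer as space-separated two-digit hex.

37 88 B9 46 44 AE 28 AB

4001651980369799339 in hexadecimal, padded to 64 bits, is 0x3788B94644AE28AB.
Split into bytes (most-significant first): 37 88 B9 46 44 AE 28 AB.
In big-endian order the high byte comes first in memory.
So the memory order matches the most-significant-first order: 37 88 B9 46 44 AE 28 AB.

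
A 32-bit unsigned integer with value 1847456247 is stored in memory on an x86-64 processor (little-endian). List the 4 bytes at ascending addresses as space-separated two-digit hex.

1847456247 in hexadecimal, padded to 32 bits, is 0x6E1DF1F7.
Split into bytes (most-significant first): 6E 1D F1 F7.
Little-endian stores the least-significant byte at the lowest address.
So at ascending addresses the bytes are F7 F1 1D 6E.

F7 F1 1D 6E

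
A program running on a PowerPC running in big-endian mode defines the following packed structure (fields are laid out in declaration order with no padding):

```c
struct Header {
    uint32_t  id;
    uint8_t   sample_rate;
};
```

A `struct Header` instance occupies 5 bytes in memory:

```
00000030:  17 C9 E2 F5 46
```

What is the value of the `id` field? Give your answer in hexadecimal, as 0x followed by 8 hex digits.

0x17C9E2F5

`id` is the first field, at byte offset 0, occupying 4 bytes.
Bytes at offsets 0..3: 17 C9 E2 F5.
In big-endian order the high byte comes first in memory.
The bytes are already most-significant first: 0x17C9E2F5.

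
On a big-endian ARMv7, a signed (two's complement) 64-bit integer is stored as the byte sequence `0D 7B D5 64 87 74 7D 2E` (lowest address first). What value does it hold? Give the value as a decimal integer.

In big-endian order the high byte comes first in memory.
The bytes are already most-significant first: 0x0D7BD56487747D2E.
0x0D7BD56487747D2E = 971604772374478126.

971604772374478126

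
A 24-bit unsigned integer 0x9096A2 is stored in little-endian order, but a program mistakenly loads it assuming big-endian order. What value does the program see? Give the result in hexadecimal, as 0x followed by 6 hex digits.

0xA29690

Stored little-endian, the bytes at ascending addresses are A2 96 90.
Read back as big-endian, the last byte is least significant, giving 0xA29690.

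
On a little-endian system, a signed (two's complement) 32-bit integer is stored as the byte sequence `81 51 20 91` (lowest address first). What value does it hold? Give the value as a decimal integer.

In little-endian order the low byte comes first in memory.
Reassemble most-significant byte first: 91 20 51 81 → 0x91205181.
Top bit is set, so as a signed 32-bit value this is 0x91205181 − 2^32 = -1860152959.

-1860152959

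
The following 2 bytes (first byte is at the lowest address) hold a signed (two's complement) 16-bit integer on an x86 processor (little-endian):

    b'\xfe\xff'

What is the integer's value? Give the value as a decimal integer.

-2

Little-endian: lowest address holds the least-significant byte.
Reassemble most-significant byte first: FF FE → 0xFFFE.
Top bit is set, so as a signed 16-bit value this is 0xFFFE − 2^16 = -2.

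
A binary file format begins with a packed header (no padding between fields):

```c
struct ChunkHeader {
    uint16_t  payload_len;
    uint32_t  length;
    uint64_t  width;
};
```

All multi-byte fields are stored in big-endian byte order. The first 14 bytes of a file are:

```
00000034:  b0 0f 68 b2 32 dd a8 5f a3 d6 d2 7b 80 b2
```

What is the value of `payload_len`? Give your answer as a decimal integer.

45071

`payload_len` is the first field, at byte offset 0, occupying 2 bytes.
Bytes at offsets 0..1: B0 0F.
Big-endian stores the most-significant byte at the lowest address.
The bytes are already most-significant first: 0xB00F.
0xB00F = 45071.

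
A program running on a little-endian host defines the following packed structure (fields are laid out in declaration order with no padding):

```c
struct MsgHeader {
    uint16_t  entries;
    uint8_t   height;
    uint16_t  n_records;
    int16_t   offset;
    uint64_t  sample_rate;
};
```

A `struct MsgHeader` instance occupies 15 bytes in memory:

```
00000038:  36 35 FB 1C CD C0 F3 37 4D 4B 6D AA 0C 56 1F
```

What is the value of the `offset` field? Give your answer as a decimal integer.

-3136

`offset` follows `entries` (2 B), `height` (1 B), `n_records` (2 B), so it starts at offset 2 + 1 + 2 = 5 and occupies 2 bytes.
Bytes at offsets 5..6: C0 F3.
In little-endian order the low byte comes first in memory.
Reassemble most-significant byte first: F3 C0 → 0xF3C0.
Top bit is set, so as a signed 16-bit value this is 0xF3C0 − 2^16 = -3136.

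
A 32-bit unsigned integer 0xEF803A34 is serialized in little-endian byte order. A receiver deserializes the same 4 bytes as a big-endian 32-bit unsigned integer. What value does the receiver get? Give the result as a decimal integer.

Stored little-endian, the bytes at ascending addresses are 34 3A 80 EF.
Read back as big-endian, the last byte is least significant, giving 0x343A80EF.
0x343A80EF = 876249327.

876249327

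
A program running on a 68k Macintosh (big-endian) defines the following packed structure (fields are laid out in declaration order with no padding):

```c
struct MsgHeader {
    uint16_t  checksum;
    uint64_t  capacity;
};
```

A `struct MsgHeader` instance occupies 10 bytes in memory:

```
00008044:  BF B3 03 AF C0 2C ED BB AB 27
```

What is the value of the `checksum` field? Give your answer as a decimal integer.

49075

`checksum` is the first field, at byte offset 0, occupying 2 bytes.
Bytes at offsets 0..1: BF B3.
Big-endian: lowest address holds the most-significant byte.
The bytes are already most-significant first: 0xBFB3.
0xBFB3 = 49075.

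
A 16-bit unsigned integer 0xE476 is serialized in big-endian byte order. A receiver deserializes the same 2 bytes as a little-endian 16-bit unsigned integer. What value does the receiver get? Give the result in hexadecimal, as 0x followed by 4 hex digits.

Stored big-endian, the bytes at ascending addresses are E4 76.
Read back as little-endian, the first byte is least significant, giving 0x76E4.

0x76E4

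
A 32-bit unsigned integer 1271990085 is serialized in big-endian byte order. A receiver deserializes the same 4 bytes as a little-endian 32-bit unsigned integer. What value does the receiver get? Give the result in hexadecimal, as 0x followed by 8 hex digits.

1271990085 in 32-bit hexadecimal is 0x4BD10745.
Stored big-endian, the bytes at ascending addresses are 4B D1 07 45.
Read back as little-endian, the first byte is least significant, giving 0x4507D14B.

0x4507D14B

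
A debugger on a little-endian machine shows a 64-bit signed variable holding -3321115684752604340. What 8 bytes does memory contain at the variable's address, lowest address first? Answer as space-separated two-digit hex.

Two's complement of -3321115684752604340 in 64 bits: 3321115684752604340 = 0x2E16F91E87A83CB4; invert → 0xD1E906E17857C34B; add 1 → 0xD1E906E17857C34C.
Split into bytes (most-significant first): D1 E9 06 E1 78 57 C3 4C.
Little-endian: lowest address holds the least-significant byte.
So at ascending addresses the bytes are 4C C3 57 78 E1 06 E9 D1.

4C C3 57 78 E1 06 E9 D1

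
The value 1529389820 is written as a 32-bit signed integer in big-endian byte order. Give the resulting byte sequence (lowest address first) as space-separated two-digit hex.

5B 28 A2 FC

1529389820 in hexadecimal, padded to 32 bits, is 0x5B28A2FC.
Split into bytes (most-significant first): 5B 28 A2 FC.
Big-endian: lowest address holds the most-significant byte.
So the memory order matches the most-significant-first order: 5B 28 A2 FC.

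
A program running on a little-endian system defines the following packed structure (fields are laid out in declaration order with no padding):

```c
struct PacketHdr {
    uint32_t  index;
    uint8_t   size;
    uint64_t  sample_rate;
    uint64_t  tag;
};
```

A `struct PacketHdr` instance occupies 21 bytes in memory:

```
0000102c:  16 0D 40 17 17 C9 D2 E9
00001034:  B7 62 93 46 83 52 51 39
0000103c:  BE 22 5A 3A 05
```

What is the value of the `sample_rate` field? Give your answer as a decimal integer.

`sample_rate` follows `index` (4 B), `size` (1 B), so it starts at offset 4 + 1 = 5 and occupies 8 bytes.
Bytes at offsets 5..12: C9 D2 E9 B7 62 93 46 83.
Little-endian stores the least-significant byte at the lowest address.
Reassemble most-significant byte first: 83 46 93 62 B7 E9 D2 C9 → 0x83469362B7E9D2C9.
0x83469362B7E9D2C9 = 9459410119539937993.

9459410119539937993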